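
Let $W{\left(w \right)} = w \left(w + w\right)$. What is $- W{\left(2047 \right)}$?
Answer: $-8380418$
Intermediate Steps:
$W{\left(w \right)} = 2 w^{2}$ ($W{\left(w \right)} = w 2 w = 2 w^{2}$)
$- W{\left(2047 \right)} = - 2 \cdot 2047^{2} = - 2 \cdot 4190209 = \left(-1\right) 8380418 = -8380418$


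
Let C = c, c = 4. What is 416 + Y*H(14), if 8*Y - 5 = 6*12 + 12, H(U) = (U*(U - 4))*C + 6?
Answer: 26851/4 ≈ 6712.8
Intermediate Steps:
C = 4
H(U) = 6 + 4*U*(-4 + U) (H(U) = (U*(U - 4))*4 + 6 = (U*(-4 + U))*4 + 6 = 4*U*(-4 + U) + 6 = 6 + 4*U*(-4 + U))
Y = 89/8 (Y = 5/8 + (6*12 + 12)/8 = 5/8 + (72 + 12)/8 = 5/8 + (⅛)*84 = 5/8 + 21/2 = 89/8 ≈ 11.125)
416 + Y*H(14) = 416 + 89*(6 - 16*14 + 4*14²)/8 = 416 + 89*(6 - 224 + 4*196)/8 = 416 + 89*(6 - 224 + 784)/8 = 416 + (89/8)*566 = 416 + 25187/4 = 26851/4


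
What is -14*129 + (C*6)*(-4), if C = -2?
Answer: -1758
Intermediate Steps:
-14*129 + (C*6)*(-4) = -14*129 - 2*6*(-4) = -1806 - 12*(-4) = -1806 + 48 = -1758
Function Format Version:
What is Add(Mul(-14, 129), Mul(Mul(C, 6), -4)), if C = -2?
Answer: -1758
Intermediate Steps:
Add(Mul(-14, 129), Mul(Mul(C, 6), -4)) = Add(Mul(-14, 129), Mul(Mul(-2, 6), -4)) = Add(-1806, Mul(-12, -4)) = Add(-1806, 48) = -1758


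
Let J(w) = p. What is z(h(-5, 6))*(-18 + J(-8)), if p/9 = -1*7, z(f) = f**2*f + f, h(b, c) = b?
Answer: 10530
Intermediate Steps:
z(f) = f + f**3 (z(f) = f**3 + f = f + f**3)
p = -63 (p = 9*(-1*7) = 9*(-7) = -63)
J(w) = -63
z(h(-5, 6))*(-18 + J(-8)) = (-5 + (-5)**3)*(-18 - 63) = (-5 - 125)*(-81) = -130*(-81) = 10530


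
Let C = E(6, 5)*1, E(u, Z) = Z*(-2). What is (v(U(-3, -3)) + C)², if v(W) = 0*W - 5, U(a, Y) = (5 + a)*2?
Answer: 225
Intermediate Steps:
E(u, Z) = -2*Z
U(a, Y) = 10 + 2*a
v(W) = -5 (v(W) = 0 - 5 = -5)
C = -10 (C = -2*5*1 = -10*1 = -10)
(v(U(-3, -3)) + C)² = (-5 - 10)² = (-15)² = 225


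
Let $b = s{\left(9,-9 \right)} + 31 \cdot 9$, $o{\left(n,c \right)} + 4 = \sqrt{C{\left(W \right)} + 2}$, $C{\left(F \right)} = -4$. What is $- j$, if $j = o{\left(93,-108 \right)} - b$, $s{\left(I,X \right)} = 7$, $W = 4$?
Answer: $290 - i \sqrt{2} \approx 290.0 - 1.4142 i$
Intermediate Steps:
$o{\left(n,c \right)} = -4 + i \sqrt{2}$ ($o{\left(n,c \right)} = -4 + \sqrt{-4 + 2} = -4 + \sqrt{-2} = -4 + i \sqrt{2}$)
$b = 286$ ($b = 7 + 31 \cdot 9 = 7 + 279 = 286$)
$j = -290 + i \sqrt{2}$ ($j = \left(-4 + i \sqrt{2}\right) - 286 = -290 + i \sqrt{2} \approx -290.0 + 1.4142 i$)
$- j = - (-290 + i \sqrt{2}) = 290 - i \sqrt{2}$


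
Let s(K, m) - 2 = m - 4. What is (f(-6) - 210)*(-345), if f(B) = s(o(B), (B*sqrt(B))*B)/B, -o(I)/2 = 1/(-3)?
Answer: 72335 + 2070*I*sqrt(6) ≈ 72335.0 + 5070.4*I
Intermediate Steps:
o(I) = 2/3 (o(I) = -2/(-3) = -2*(-1/3) = 2/3)
s(K, m) = -2 + m (s(K, m) = 2 + (m - 4) = 2 + (-4 + m) = -2 + m)
f(B) = (-2 + B**(5/2))/B (f(B) = (-2 + (B*sqrt(B))*B)/B = (-2 + B**(3/2)*B)/B = (-2 + B**(5/2))/B)
(f(-6) - 210)*(-345) = ((-2 + (-6)**(5/2))/(-6) - 210)*(-345) = (-(-2 + 36*I*sqrt(6))/6 - 210)*(-345) = ((1/3 - 6*I*sqrt(6)) - 210)*(-345) = (-629/3 - 6*I*sqrt(6))*(-345) = 72335 + 2070*I*sqrt(6)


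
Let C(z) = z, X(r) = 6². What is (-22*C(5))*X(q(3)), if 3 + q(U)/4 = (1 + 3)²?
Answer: -3960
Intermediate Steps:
q(U) = 52 (q(U) = -12 + 4*(1 + 3)² = -12 + 4*4² = -12 + 4*16 = -12 + 64 = 52)
X(r) = 36
(-22*C(5))*X(q(3)) = -22*5*36 = -110*36 = -3960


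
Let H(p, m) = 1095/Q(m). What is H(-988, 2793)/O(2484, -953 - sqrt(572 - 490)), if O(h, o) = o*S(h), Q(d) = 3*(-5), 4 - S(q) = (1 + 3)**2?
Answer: -69569/10897524 + 73*sqrt(82)/10897524 ≈ -0.0063233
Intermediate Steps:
S(q) = -12 (S(q) = 4 - (1 + 3)**2 = 4 - 1*4**2 = 4 - 1*16 = 4 - 16 = -12)
Q(d) = -15
O(h, o) = -12*o (O(h, o) = o*(-12) = -12*o)
H(p, m) = -73 (H(p, m) = 1095/(-15) = 1095*(-1/15) = -73)
H(-988, 2793)/O(2484, -953 - sqrt(572 - 490)) = -73*(-1/(12*(-953 - sqrt(572 - 490)))) = -73*(-1/(12*(-953 - sqrt(82)))) = -73/(11436 + 12*sqrt(82))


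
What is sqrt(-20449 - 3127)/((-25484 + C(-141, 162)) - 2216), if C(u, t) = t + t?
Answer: -I*sqrt(5894)/13688 ≈ -0.0056087*I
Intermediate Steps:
C(u, t) = 2*t
sqrt(-20449 - 3127)/((-25484 + C(-141, 162)) - 2216) = sqrt(-20449 - 3127)/((-25484 + 2*162) - 2216) = sqrt(-23576)/((-25484 + 324) - 2216) = (2*I*sqrt(5894))/(-25160 - 2216) = (2*I*sqrt(5894))/(-27376) = (2*I*sqrt(5894))*(-1/27376) = -I*sqrt(5894)/13688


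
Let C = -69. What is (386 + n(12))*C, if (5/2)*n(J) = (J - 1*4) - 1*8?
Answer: -26634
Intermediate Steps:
n(J) = -24/5 + 2*J/5 (n(J) = 2*((J - 1*4) - 1*8)/5 = 2*((J - 4) - 8)/5 = 2*((-4 + J) - 8)/5 = 2*(-12 + J)/5 = -24/5 + 2*J/5)
(386 + n(12))*C = (386 + (-24/5 + (⅖)*12))*(-69) = (386 + (-24/5 + 24/5))*(-69) = (386 + 0)*(-69) = 386*(-69) = -26634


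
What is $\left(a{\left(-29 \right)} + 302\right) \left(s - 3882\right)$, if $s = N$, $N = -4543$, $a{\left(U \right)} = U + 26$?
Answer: $-2519075$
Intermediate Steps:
$a{\left(U \right)} = 26 + U$
$s = -4543$
$\left(a{\left(-29 \right)} + 302\right) \left(s - 3882\right) = \left(\left(26 - 29\right) + 302\right) \left(-4543 - 3882\right) = \left(-3 + 302\right) \left(-8425\right) = 299 \left(-8425\right) = -2519075$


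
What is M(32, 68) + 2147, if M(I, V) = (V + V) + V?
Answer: 2351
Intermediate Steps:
M(I, V) = 3*V (M(I, V) = 2*V + V = 3*V)
M(32, 68) + 2147 = 3*68 + 2147 = 204 + 2147 = 2351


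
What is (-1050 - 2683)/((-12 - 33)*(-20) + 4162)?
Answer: -3733/5062 ≈ -0.73746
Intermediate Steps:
(-1050 - 2683)/((-12 - 33)*(-20) + 4162) = -3733/(-45*(-20) + 4162) = -3733/(900 + 4162) = -3733/5062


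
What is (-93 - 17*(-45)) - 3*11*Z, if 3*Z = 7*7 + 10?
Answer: 23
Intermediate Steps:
Z = 59/3 (Z = (7*7 + 10)/3 = (49 + 10)/3 = (1/3)*59 = 59/3 ≈ 19.667)
(-93 - 17*(-45)) - 3*11*Z = (-93 - 17*(-45)) - 3*11*59/3 = (-93 + 765) - 33*59/3 = 672 - 1*649 = 672 - 649 = 23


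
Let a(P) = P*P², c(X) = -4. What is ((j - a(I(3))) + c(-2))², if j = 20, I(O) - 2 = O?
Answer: 11881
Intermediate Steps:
I(O) = 2 + O
a(P) = P³
((j - a(I(3))) + c(-2))² = ((20 - (2 + 3)³) - 4)² = ((20 - 1*5³) - 4)² = ((20 - 1*125) - 4)² = ((20 - 125) - 4)² = (-105 - 4)² = (-109)² = 11881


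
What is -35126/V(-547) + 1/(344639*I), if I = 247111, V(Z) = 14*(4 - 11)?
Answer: 213676696613868/596148615503 ≈ 358.43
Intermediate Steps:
V(Z) = -98 (V(Z) = 14*(-7) = -98)
-35126/V(-547) + 1/(344639*I) = -35126/(-98) + 1/(344639*247111) = -35126*(-1/98) + (1/344639)*(1/247111) = 2509/7 + 1/85164087929 = 213676696613868/596148615503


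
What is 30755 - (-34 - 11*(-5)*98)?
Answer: 25399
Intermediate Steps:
30755 - (-34 - 11*(-5)*98) = 30755 - (-34 + 55*98) = 30755 - (-34 + 5390) = 30755 - 1*5356 = 30755 - 5356 = 25399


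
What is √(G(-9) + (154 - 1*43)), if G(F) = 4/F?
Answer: √995/3 ≈ 10.515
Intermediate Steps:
√(G(-9) + (154 - 1*43)) = √(4/(-9) + (154 - 1*43)) = √(4*(-⅑) + (154 - 43)) = √(-4/9 + 111) = √(995/9) = √995/3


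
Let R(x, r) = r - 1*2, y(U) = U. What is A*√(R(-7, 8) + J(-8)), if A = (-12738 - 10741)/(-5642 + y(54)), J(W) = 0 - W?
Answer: 23479*√14/5588 ≈ 15.721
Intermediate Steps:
R(x, r) = -2 + r (R(x, r) = r - 2 = -2 + r)
J(W) = -W
A = 23479/5588 (A = (-12738 - 10741)/(-5642 + 54) = -23479/(-5588) = -23479*(-1/5588) = 23479/5588 ≈ 4.2017)
A*√(R(-7, 8) + J(-8)) = 23479*√((-2 + 8) - 1*(-8))/5588 = 23479*√(6 + 8)/5588 = 23479*√14/5588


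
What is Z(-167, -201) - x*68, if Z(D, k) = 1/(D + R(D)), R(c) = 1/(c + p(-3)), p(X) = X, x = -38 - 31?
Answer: 133210402/28391 ≈ 4692.0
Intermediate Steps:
x = -69
R(c) = 1/(-3 + c) (R(c) = 1/(c - 3) = 1/(-3 + c))
Z(D, k) = 1/(D + 1/(-3 + D))
Z(-167, -201) - x*68 = (-3 - 167)/(1 - 167*(-3 - 167)) - (-69)*68 = -170/(1 - 167*(-170)) - 1*(-4692) = -170/(1 + 28390) + 4692 = -170/28391 + 4692 = 133210402/28391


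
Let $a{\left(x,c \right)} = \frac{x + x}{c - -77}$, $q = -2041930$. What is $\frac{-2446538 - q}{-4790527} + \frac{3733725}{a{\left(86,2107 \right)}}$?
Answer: $\frac{9766034708397094}{205992661} \approx 4.741 \cdot 10^{7}$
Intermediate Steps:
$a{\left(x,c \right)} = \frac{2 x}{77 + c}$ ($a{\left(x,c \right)} = \frac{2 x}{c + \left(-664 + 741\right)} = \frac{2 x}{c + 77} = \frac{2 x}{77 + c}$)
$\frac{-2446538 - q}{-4790527} + \frac{3733725}{a{\left(86,2107 \right)}} = \frac{-2446538 - -2041930}{-4790527} + \frac{3733725}{2 \cdot 86 \frac{1}{77 + 2107}} = \left(-2446538 + 2041930\right) \left(- \frac{1}{4790527}\right) + \frac{3733725}{2 \cdot 86 \cdot \frac{1}{2184}} = \left(-404608\right) \left(- \frac{1}{4790527}\right) + \frac{3733725}{2 \cdot 86 \cdot \frac{1}{2184}} = \frac{404608}{4790527} + \frac{3733725}{\frac{43}{546}} = \frac{404608}{4790527} + 3733725 \cdot \frac{546}{43} = \frac{404608}{4790527} + \frac{2038613850}{43} = \frac{9766034708397094}{205992661}$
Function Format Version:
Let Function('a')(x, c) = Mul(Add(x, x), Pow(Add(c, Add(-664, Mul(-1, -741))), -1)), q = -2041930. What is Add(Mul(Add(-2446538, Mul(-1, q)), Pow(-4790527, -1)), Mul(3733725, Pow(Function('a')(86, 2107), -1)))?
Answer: Rational(9766034708397094, 205992661) ≈ 4.7410e+7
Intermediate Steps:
Function('a')(x, c) = Mul(2, x, Pow(Add(77, c), -1)) (Function('a')(x, c) = Mul(Mul(2, x), Pow(Add(c, Add(-664, 741)), -1)) = Mul(Mul(2, x), Pow(Add(c, 77), -1)) = Mul(Mul(2, x), Pow(Add(77, c), -1)) = Mul(2, x, Pow(Add(77, c), -1)))
Add(Mul(Add(-2446538, Mul(-1, q)), Pow(-4790527, -1)), Mul(3733725, Pow(Function('a')(86, 2107), -1))) = Add(Mul(Add(-2446538, Mul(-1, -2041930)), Pow(-4790527, -1)), Mul(3733725, Pow(Mul(2, 86, Pow(Add(77, 2107), -1)), -1))) = Add(Mul(Add(-2446538, 2041930), Rational(-1, 4790527)), Mul(3733725, Pow(Mul(2, 86, Pow(2184, -1)), -1))) = Add(Mul(-404608, Rational(-1, 4790527)), Mul(3733725, Pow(Mul(2, 86, Rational(1, 2184)), -1))) = Add(Rational(404608, 4790527), Mul(3733725, Pow(Rational(43, 546), -1))) = Add(Rational(404608, 4790527), Mul(3733725, Rational(546, 43))) = Add(Rational(404608, 4790527), Rational(2038613850, 43)) = Rational(9766034708397094, 205992661)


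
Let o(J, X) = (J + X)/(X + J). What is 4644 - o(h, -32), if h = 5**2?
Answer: 4643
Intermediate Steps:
h = 25
o(J, X) = 1 (o(J, X) = (J + X)/(J + X) = 1)
4644 - o(h, -32) = 4644 - 1*1 = 4644 - 1 = 4643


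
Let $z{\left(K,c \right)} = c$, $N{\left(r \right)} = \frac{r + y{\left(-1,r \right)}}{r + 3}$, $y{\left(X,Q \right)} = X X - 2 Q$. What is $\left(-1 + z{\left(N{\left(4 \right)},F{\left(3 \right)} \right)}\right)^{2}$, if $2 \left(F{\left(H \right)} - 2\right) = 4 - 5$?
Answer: $\frac{1}{4} \approx 0.25$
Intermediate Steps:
$y{\left(X,Q \right)} = X^{2} - 2 Q$
$N{\left(r \right)} = \frac{1 - r}{3 + r}$ ($N{\left(r \right)} = \frac{r - \left(-1 + 2 r\right)}{r + 3} = \frac{r - \left(-1 + 2 r\right)}{3 + r} = \frac{1 - r}{3 + r}$)
$F{\left(H \right)} = \frac{3}{2}$ ($F{\left(H \right)} = 2 + \frac{4 - 5}{2} = 2 + \frac{1}{2} \left(-1\right) = 2 - \frac{1}{2} = \frac{3}{2}$)
$\left(-1 + z{\left(N{\left(4 \right)},F{\left(3 \right)} \right)}\right)^{2} = \left(-1 + \frac{3}{2}\right)^{2} = \left(\frac{1}{2}\right)^{2} = \frac{1}{4}$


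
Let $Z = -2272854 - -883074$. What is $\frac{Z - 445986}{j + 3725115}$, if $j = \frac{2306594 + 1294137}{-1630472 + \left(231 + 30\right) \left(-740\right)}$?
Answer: $- \frac{3347724906792}{6793160814649} \approx -0.49281$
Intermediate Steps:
$Z = -1389780$ ($Z = -2272854 + 883074 = -1389780$)
$j = - \frac{3600731}{1823612}$ ($j = \frac{3600731}{-1630472 + 261 \left(-740\right)} = \frac{3600731}{-1630472 - 193140} = \frac{3600731}{-1823612} = 3600731 \left(- \frac{1}{1823612}\right) = - \frac{3600731}{1823612} \approx -1.9745$)
$\frac{Z - 445986}{j + 3725115} = \frac{-1389780 - 445986}{- \frac{3600731}{1823612} + 3725115} = - \frac{1835766}{\frac{6793160814649}{1823612}} = \left(-1835766\right) \frac{1823612}{6793160814649} = - \frac{3347724906792}{6793160814649}$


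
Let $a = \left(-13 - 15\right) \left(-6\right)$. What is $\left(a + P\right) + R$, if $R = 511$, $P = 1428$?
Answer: $2107$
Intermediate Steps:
$a = 168$ ($a = \left(-28\right) \left(-6\right) = 168$)
$\left(a + P\right) + R = \left(168 + 1428\right) + 511 = 1596 + 511 = 2107$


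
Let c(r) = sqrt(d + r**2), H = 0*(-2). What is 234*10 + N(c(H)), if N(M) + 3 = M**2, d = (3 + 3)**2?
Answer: 2373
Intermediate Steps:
H = 0
d = 36 (d = 6**2 = 36)
c(r) = sqrt(36 + r**2)
N(M) = -3 + M**2
234*10 + N(c(H)) = 234*10 + (-3 + (sqrt(36 + 0**2))**2) = 2340 + (-3 + (sqrt(36 + 0))**2) = 2340 + (-3 + (sqrt(36))**2) = 2340 + (-3 + 6**2) = 2340 + (-3 + 36) = 2340 + 33 = 2373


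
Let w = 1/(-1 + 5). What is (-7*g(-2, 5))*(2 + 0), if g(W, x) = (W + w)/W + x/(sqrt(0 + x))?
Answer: -49/4 - 14*sqrt(5) ≈ -43.555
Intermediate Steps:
w = 1/4 ≈ 0.25000
g(W, x) = sqrt(x) + (1/4 + W)/W (g(W, x) = (W + 1/4)/W + x/(sqrt(0 + x)) = (1/4 + W)/W + x/(sqrt(x)) = (1/4 + W)/W + x/sqrt(x) = (1/4 + W)/W + sqrt(x) = sqrt(x) + (1/4 + W)/W)
(-7*g(-2, 5))*(2 + 0) = (-7*(1 + sqrt(5) + (1/4)/(-2)))*(2 + 0) = -7*(1 + sqrt(5) + (1/4)*(-1/2))*2 = -7*(1 + sqrt(5) - 1/8)*2 = -7*(7/8 + sqrt(5))*2 = (-49/8 - 7*sqrt(5))*2 = -49/4 - 14*sqrt(5)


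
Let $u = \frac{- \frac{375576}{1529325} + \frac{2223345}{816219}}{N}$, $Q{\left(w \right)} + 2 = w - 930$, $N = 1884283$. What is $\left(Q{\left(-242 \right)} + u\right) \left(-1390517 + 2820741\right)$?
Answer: $- \frac{48757312249518825710090576}{29038060060793525} \approx -1.6791 \cdot 10^{9}$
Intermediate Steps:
$Q{\left(w \right)} = -932 + w$ ($Q{\left(w \right)} = -2 + \left(w - 930\right) = -2 + \left(-930 + w\right) = -932 + w$)
$u = \frac{38193392901}{29038060060793525}$ ($u = \frac{- \frac{375576}{1529325} + \frac{2223345}{816219}}{1884283} = \left(\left(-375576\right) \frac{1}{1529325} + 2223345 \cdot \frac{1}{816219}\right) \frac{1}{1884283} = \left(- \frac{125192}{509775} + \frac{741115}{272073}\right) \frac{1}{1884283} = \frac{38193392901}{15410668175} \cdot \frac{1}{1884283} = \frac{38193392901}{29038060060793525} \approx 1.3153 \cdot 10^{-6}$)
$\left(Q{\left(-242 \right)} + u\right) \left(-1390517 + 2820741\right) = \left(\left(-932 - 242\right) + \frac{38193392901}{29038060060793525}\right) \left(-1390517 + 2820741\right) = \left(-1174 + \frac{38193392901}{29038060060793525}\right) 1430224 = \left(- \frac{34090682473178205449}{29038060060793525}\right) 1430224 = - \frac{48757312249518825710090576}{29038060060793525}$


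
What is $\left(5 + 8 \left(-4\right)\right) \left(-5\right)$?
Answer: $135$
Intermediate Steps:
$\left(5 + 8 \left(-4\right)\right) \left(-5\right) = \left(5 - 32\right) \left(-5\right) = \left(-27\right) \left(-5\right) = 135$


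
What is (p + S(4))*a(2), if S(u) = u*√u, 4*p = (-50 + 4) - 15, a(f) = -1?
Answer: 29/4 ≈ 7.2500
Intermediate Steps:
p = -61/4 (p = ((-50 + 4) - 15)/4 = (-46 - 15)/4 = (¼)*(-61) = -61/4 ≈ -15.250)
S(u) = u^(3/2)
(p + S(4))*a(2) = (-61/4 + 4^(3/2))*(-1) = (-61/4 + 8)*(-1) = -29/4*(-1) = 29/4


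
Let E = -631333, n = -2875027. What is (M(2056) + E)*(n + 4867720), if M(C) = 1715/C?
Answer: -2586553241656569/2056 ≈ -1.2581e+12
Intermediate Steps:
(M(2056) + E)*(n + 4867720) = (1715/2056 - 631333)*(-2875027 + 4867720) = (1715*(1/2056) - 631333)*1992693 = (1715/2056 - 631333)*1992693 = -1298018933/2056*1992693 = -2586553241656569/2056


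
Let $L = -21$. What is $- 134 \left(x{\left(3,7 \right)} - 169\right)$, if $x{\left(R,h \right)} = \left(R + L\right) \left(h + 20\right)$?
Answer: $87770$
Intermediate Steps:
$x{\left(R,h \right)} = \left(-21 + R\right) \left(20 + h\right)$ ($x{\left(R,h \right)} = \left(R - 21\right) \left(h + 20\right) = \left(-21 + R\right) \left(20 + h\right)$)
$- 134 \left(x{\left(3,7 \right)} - 169\right) = - 134 \left(\left(-420 - 147 + 20 \cdot 3 + 3 \cdot 7\right) - 169\right) = - 134 \left(\left(-420 - 147 + 60 + 21\right) - 169\right) = - 134 \left(-486 - 169\right) = \left(-134\right) \left(-655\right) = 87770$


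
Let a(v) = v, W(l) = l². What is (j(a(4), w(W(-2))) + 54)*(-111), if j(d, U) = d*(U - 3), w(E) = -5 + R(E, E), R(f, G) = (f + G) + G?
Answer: -7770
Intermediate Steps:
R(f, G) = f + 2*G (R(f, G) = (G + f) + G = f + 2*G)
w(E) = -5 + 3*E (w(E) = -5 + (E + 2*E) = -5 + 3*E)
j(d, U) = d*(-3 + U)
(j(a(4), w(W(-2))) + 54)*(-111) = (4*(-3 + (-5 + 3*(-2)²)) + 54)*(-111) = (4*(-3 + (-5 + 3*4)) + 54)*(-111) = (4*(-3 + (-5 + 12)) + 54)*(-111) = (4*(-3 + 7) + 54)*(-111) = (4*4 + 54)*(-111) = (16 + 54)*(-111) = 70*(-111) = -7770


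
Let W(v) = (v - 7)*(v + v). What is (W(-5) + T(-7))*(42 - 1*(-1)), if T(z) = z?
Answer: 4859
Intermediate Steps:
W(v) = 2*v*(-7 + v) (W(v) = (-7 + v)*(2*v) = 2*v*(-7 + v))
(W(-5) + T(-7))*(42 - 1*(-1)) = (2*(-5)*(-7 - 5) - 7)*(42 - 1*(-1)) = (2*(-5)*(-12) - 7)*(42 + 1) = (120 - 7)*43 = 113*43 = 4859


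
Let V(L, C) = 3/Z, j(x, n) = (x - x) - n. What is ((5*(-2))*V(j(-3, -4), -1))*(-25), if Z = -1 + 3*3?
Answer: 375/4 ≈ 93.750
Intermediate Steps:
j(x, n) = -n (j(x, n) = 0 - n = -n)
Z = 8 (Z = -1 + 9 = 8)
V(L, C) = 3/8
((5*(-2))*V(j(-3, -4), -1))*(-25) = ((5*(-2))*(3/8))*(-25) = -10*3/8*(-25) = -15/4*(-25) = 375/4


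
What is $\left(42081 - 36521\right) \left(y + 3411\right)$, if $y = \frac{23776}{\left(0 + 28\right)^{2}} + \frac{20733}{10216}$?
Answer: $\frac{1197963797315}{62573} \approx 1.9145 \cdot 10^{7}$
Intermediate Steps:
$y = \frac{16196893}{500584}$ ($y = \frac{23776}{28^{2}} + 20733 \cdot \frac{1}{10216} = \frac{23776}{784} + \frac{20733}{10216} = 23776 \cdot \frac{1}{784} + \frac{20733}{10216} = \frac{1486}{49} + \frac{20733}{10216} = \frac{16196893}{500584} \approx 32.356$)
$\left(42081 - 36521\right) \left(y + 3411\right) = \left(42081 - 36521\right) \left(\frac{16196893}{500584} + 3411\right) = 5560 \cdot \frac{1723688917}{500584} = \frac{1197963797315}{62573}$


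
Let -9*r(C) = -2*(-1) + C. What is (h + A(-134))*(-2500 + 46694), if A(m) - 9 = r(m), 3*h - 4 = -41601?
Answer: -611733348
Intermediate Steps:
h = -41597/3 (h = 4/3 + (⅓)*(-41601) = 4/3 - 13867 = -41597/3 ≈ -13866.)
r(C) = -2/9 - C/9 (r(C) = -(-2*(-1) + C)/9 = -(2 + C)/9 = -2/9 - C/9)
A(m) = 79/9 - m/9 (A(m) = 9 + (-2/9 - m/9) = 79/9 - m/9)
(h + A(-134))*(-2500 + 46694) = (-41597/3 + (79/9 - ⅑*(-134)))*(-2500 + 46694) = (-41597/3 + (79/9 + 134/9))*44194 = (-41597/3 + 71/3)*44194 = -13842*44194 = -611733348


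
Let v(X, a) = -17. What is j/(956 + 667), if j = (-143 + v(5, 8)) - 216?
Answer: -376/1623 ≈ -0.23167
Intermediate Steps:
j = -376 (j = (-143 - 17) - 216 = -160 - 216 = -376)
j/(956 + 667) = -376/(956 + 667) = -376/1623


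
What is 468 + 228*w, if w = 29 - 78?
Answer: -10704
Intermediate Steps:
w = -49
468 + 228*w = 468 + 228*(-49) = 468 - 11172 = -10704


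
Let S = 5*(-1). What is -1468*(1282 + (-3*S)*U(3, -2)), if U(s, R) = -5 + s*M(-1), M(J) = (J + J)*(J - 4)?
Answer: -2432476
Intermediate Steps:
M(J) = 2*J*(-4 + J) (M(J) = (2*J)*(-4 + J) = 2*J*(-4 + J))
S = -5
U(s, R) = -5 + 10*s (U(s, R) = -5 + s*(2*(-1)*(-4 - 1)) = -5 + s*(2*(-1)*(-5)) = -5 + s*10 = -5 + 10*s)
-1468*(1282 + (-3*S)*U(3, -2)) = -1468*(1282 + (-3*(-5))*(-5 + 10*3)) = -1468*(1282 + 15*(-5 + 30)) = -1468*(1282 + 15*25) = -1468*(1282 + 375) = -1468*1657 = -2432476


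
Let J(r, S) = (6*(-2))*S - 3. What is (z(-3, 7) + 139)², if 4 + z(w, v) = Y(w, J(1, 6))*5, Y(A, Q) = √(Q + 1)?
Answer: 16375 + 1350*I*√74 ≈ 16375.0 + 11613.0*I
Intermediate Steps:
J(r, S) = -3 - 12*S (J(r, S) = -12*S - 3 = -3 - 12*S)
Y(A, Q) = √(1 + Q)
z(w, v) = -4 + 5*I*√74 (z(w, v) = -4 + √(1 + (-3 - 12*6))*5 = -4 + √(1 + (-3 - 72))*5 = -4 + √(1 - 75)*5 = -4 + √(-74)*5 = -4 + (I*√74)*5 = -4 + 5*I*√74)
(z(-3, 7) + 139)² = ((-4 + 5*I*√74) + 139)² = (135 + 5*I*√74)²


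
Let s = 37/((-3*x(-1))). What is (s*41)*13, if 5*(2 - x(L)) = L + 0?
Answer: -98605/33 ≈ -2988.0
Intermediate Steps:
x(L) = 2 - L/5 (x(L) = 2 - (L + 0)/5 = 2 - L/5)
s = -185/33 (s = 37/((-3*(2 - ⅕*(-1)))) = 37/((-3*(2 + ⅕))) = 37/((-3*11/5)) = 37/(-33/5) = 37*(-5/33) = -185/33 ≈ -5.6061)
(s*41)*13 = -185/33*41*13 = -7585/33*13 = -98605/33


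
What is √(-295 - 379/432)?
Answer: I*√383457/36 ≈ 17.201*I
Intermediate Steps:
√(-295 - 379/432) = √(-127819/432) = I*√383457/36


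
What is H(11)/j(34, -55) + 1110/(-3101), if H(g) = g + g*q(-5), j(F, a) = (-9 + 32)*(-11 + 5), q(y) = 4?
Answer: -323735/427938 ≈ -0.75650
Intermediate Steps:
j(F, a) = -138 (j(F, a) = 23*(-6) = -138)
H(g) = 5*g (H(g) = g + g*4 = g + 4*g = 5*g)
H(11)/j(34, -55) + 1110/(-3101) = (5*11)/(-138) + 1110/(-3101) = 55*(-1/138) + 1110*(-1/3101) = -55/138 - 1110/3101 = -323735/427938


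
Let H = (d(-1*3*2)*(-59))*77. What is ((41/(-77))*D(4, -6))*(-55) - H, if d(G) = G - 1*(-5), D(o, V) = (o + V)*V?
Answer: -29341/7 ≈ -4191.6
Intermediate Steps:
D(o, V) = V*(V + o) (D(o, V) = (V + o)*V = V*(V + o))
d(G) = 5 + G (d(G) = G + 5 = 5 + G)
H = 4543 (H = ((5 - 1*3*2)*(-59))*77 = ((5 - 3*2)*(-59))*77 = ((5 - 6)*(-59))*77 = -1*(-59)*77 = 59*77 = 4543)
((41/(-77))*D(4, -6))*(-55) - H = ((41/(-77))*(-6*(-6 + 4)))*(-55) - 1*4543 = ((41*(-1/77))*(-6*(-2)))*(-55) - 4543 = -41/77*12*(-55) - 4543 = -492/77*(-55) - 4543 = 2460/7 - 4543 = -29341/7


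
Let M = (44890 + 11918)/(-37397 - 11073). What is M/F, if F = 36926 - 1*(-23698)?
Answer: -789/40811740 ≈ -1.9333e-5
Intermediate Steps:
F = 60624 (F = 36926 + 23698 = 60624)
M = -28404/24235 (M = 56808/(-48470) = 56808*(-1/48470) = -28404/24235 ≈ -1.1720)
M/F = -28404/24235/60624 = -28404/24235*1/60624 = -789/40811740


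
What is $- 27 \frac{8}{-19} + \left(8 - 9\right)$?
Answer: $\frac{197}{19} \approx 10.368$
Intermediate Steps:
$- 27 \frac{8}{-19} + \left(8 - 9\right) = - 27 \cdot 8 \left(- \frac{1}{19}\right) - 1 = \left(-27\right) \left(- \frac{8}{19}\right) - 1 = \frac{216}{19} - 1 = \frac{197}{19}$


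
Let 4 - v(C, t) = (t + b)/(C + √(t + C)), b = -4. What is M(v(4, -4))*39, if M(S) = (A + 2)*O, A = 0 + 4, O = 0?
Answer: 0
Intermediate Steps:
A = 4
v(C, t) = 4 - (-4 + t)/(C + √(C + t)) (v(C, t) = 4 - (t - 4)/(C + √(t + C)) = 4 - (-4 + t)/(C + √(C + t)))
M(S) = 0 (M(S) = (4 + 2)*0 = 6*0 = 0)
M(v(4, -4))*39 = 0*39 = 0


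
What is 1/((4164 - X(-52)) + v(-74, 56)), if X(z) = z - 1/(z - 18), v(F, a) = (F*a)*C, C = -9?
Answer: 70/2905839 ≈ 2.4089e-5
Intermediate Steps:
v(F, a) = -9*F*a (v(F, a) = (F*a)*(-9) = -9*F*a)
X(z) = z - 1/(-18 + z)
1/((4164 - X(-52)) + v(-74, 56)) = 1/((4164 - (-1 + (-52)² - 18*(-52))/(-18 - 52)) - 9*(-74)*56) = 1/((4164 - (-1 + 2704 + 936)/(-70)) + 37296) = 1/((4164 - (-1)*3639/70) + 37296) = 1/((4164 - 1*(-3639/70)) + 37296) = 1/((4164 + 3639/70) + 37296) = 1/(295119/70 + 37296) = 1/(2905839/70) = 70/2905839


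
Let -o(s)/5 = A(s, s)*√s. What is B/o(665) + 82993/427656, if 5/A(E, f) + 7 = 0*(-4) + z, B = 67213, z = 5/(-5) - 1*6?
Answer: 82993/427656 + 134426*√665/2375 ≈ 1459.8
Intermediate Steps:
z = -7 (z = 5*(-⅕) - 6 = -1 - 6 = -7)
A(E, f) = -5/14 (A(E, f) = 5/(-7 + (0*(-4) - 7)) = 5/(-7 + (0 - 7)) = 5/(-7 - 7) = 5/(-14) = 5*(-1/14) = -5/14)
o(s) = 25*√s/14 (o(s) = -(-25)*√s/14 = 25*√s/14)
B/o(665) + 82993/427656 = 67213/((25*√665/14)) + 82993/427656 = 67213*(2*√665/2375) + 82993*(1/427656) = 134426*√665/2375 + 82993/427656 = 82993/427656 + 134426*√665/2375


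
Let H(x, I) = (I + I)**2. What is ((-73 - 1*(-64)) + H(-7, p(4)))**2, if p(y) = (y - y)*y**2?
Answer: 81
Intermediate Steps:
p(y) = 0 (p(y) = 0*y**2 = 0)
H(x, I) = 4*I**2 (H(x, I) = (2*I)**2 = 4*I**2)
((-73 - 1*(-64)) + H(-7, p(4)))**2 = ((-73 - 1*(-64)) + 4*0**2)**2 = ((-73 + 64) + 4*0)**2 = (-9 + 0)**2 = (-9)**2 = 81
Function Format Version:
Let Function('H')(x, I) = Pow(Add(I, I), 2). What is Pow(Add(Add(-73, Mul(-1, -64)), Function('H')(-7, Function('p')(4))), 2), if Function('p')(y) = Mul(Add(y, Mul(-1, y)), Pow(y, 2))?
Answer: 81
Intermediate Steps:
Function('p')(y) = 0 (Function('p')(y) = Mul(0, Pow(y, 2)) = 0)
Function('H')(x, I) = Mul(4, Pow(I, 2)) (Function('H')(x, I) = Pow(Mul(2, I), 2) = Mul(4, Pow(I, 2)))
Pow(Add(Add(-73, Mul(-1, -64)), Function('H')(-7, Function('p')(4))), 2) = Pow(Add(Add(-73, Mul(-1, -64)), Mul(4, Pow(0, 2))), 2) = Pow(Add(Add(-73, 64), Mul(4, 0)), 2) = Pow(Add(-9, 0), 2) = Pow(-9, 2) = 81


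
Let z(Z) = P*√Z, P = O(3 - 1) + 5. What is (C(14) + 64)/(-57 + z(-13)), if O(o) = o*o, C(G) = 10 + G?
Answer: -836/717 - 44*I*√13/239 ≈ -1.166 - 0.66378*I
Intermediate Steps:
O(o) = o²
P = 9 (P = (3 - 1)² + 5 = 2² + 5 = 4 + 5 = 9)
z(Z) = 9*√Z
(C(14) + 64)/(-57 + z(-13)) = ((10 + 14) + 64)/(-57 + 9*√(-13)) = (24 + 64)/(-57 + 9*(I*√13)) = 88/(-57 + 9*I*√13)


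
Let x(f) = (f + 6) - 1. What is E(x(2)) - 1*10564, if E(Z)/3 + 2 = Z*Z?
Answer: -10423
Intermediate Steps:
x(f) = 5 + f (x(f) = (6 + f) - 1 = 5 + f)
E(Z) = -6 + 3*Z**2 (E(Z) = -6 + 3*(Z*Z) = -6 + 3*Z**2)
E(x(2)) - 1*10564 = (-6 + 3*(5 + 2)**2) - 1*10564 = (-6 + 3*7**2) - 10564 = (-6 + 3*49) - 10564 = (-6 + 147) - 10564 = 141 - 10564 = -10423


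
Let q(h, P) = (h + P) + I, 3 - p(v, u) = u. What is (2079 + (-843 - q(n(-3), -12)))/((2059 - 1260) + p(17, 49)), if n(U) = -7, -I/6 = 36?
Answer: 1471/753 ≈ 1.9535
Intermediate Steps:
I = -216 (I = -6*36 = -216)
p(v, u) = 3 - u
q(h, P) = -216 + P + h (q(h, P) = (h + P) - 216 = (P + h) - 216 = -216 + P + h)
(2079 + (-843 - q(n(-3), -12)))/((2059 - 1260) + p(17, 49)) = (2079 + (-843 - (-216 - 12 - 7)))/((2059 - 1260) + (3 - 1*49)) = (2079 + (-843 - 1*(-235)))/(799 + (3 - 49)) = (2079 + (-843 + 235))/(799 - 46) = (2079 - 608)/753 = 1471*(1/753) = 1471/753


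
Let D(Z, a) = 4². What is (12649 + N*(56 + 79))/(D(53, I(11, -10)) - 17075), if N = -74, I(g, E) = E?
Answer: -2659/17059 ≈ -0.15587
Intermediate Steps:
D(Z, a) = 16
(12649 + N*(56 + 79))/(D(53, I(11, -10)) - 17075) = (12649 - 74*(56 + 79))/(16 - 17075) = (12649 - 74*135)/(-17059) = (12649 - 9990)*(-1/17059) = 2659*(-1/17059) = -2659/17059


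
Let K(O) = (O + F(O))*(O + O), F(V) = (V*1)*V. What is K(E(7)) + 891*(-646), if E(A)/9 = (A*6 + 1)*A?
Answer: 39775075434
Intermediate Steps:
F(V) = V**2 (F(V) = V*V = V**2)
E(A) = 9*A*(1 + 6*A) (E(A) = 9*((A*6 + 1)*A) = 9*((6*A + 1)*A) = 9*((1 + 6*A)*A) = 9*(A*(1 + 6*A)) = 9*A*(1 + 6*A))
K(O) = 2*O*(O + O**2) (K(O) = (O + O**2)*(O + O) = (O + O**2)*(2*O) = 2*O*(O + O**2))
K(E(7)) + 891*(-646) = 2*(9*7*(1 + 6*7))**2*(1 + 9*7*(1 + 6*7)) + 891*(-646) = 2*(9*7*(1 + 42))**2*(1 + 9*7*(1 + 42)) - 575586 = 2*(9*7*43)**2*(1 + 9*7*43) - 575586 = 2*2709**2*(1 + 2709) - 575586 = 2*7338681*2710 - 575586 = 39775651020 - 575586 = 39775075434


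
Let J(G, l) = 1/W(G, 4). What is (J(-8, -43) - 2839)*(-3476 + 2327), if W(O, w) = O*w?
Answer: 104385501/32 ≈ 3.2620e+6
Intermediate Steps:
J(G, l) = 1/(4*G) (J(G, l) = 1/(G*4) = 1/(4*G))
(J(-8, -43) - 2839)*(-3476 + 2327) = ((¼)/(-8) - 2839)*(-3476 + 2327) = ((¼)*(-⅛) - 2839)*(-1149) = (-1/32 - 2839)*(-1149) = -90849/32*(-1149) = 104385501/32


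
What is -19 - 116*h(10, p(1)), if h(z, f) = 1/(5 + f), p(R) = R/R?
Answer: -115/3 ≈ -38.333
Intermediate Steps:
p(R) = 1
-19 - 116*h(10, p(1)) = -19 - 116/(5 + 1) = -19 - 116/6 = -19 - 116*⅙ = -19 - 58/3 = -115/3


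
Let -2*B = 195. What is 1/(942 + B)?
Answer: 2/1689 ≈ 0.0011841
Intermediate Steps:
B = -195/2 (B = -1/2*195 = -195/2 ≈ -97.500)
1/(942 + B) = 1/(942 - 195/2) = 1/(1689/2) = 2/1689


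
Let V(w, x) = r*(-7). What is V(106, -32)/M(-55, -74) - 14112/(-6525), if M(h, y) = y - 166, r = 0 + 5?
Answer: 80339/34800 ≈ 2.3086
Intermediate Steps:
r = 5
M(h, y) = -166 + y
V(w, x) = -35 (V(w, x) = 5*(-7) = -35)
V(106, -32)/M(-55, -74) - 14112/(-6525) = -35/(-166 - 74) - 14112/(-6525) = -35/(-240) - 14112*(-1/6525) = -35*(-1/240) + 1568/725 = 7/48 + 1568/725 = 80339/34800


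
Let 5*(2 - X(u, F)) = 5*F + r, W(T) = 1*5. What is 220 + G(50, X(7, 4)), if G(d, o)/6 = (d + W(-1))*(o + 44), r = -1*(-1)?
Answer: 14014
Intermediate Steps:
W(T) = 5
r = 1
X(u, F) = 9/5 - F (X(u, F) = 2 - (5*F + 1)/5 = 2 - (1 + 5*F)/5 = 2 + (-⅕ - F) = 9/5 - F)
G(d, o) = 6*(5 + d)*(44 + o) (G(d, o) = 6*((d + 5)*(o + 44)) = 6*((5 + d)*(44 + o)) = 6*(5 + d)*(44 + o))
220 + G(50, X(7, 4)) = 220 + (1320 + 30*(9/5 - 1*4) + 264*50 + 6*50*(9/5 - 1*4)) = 220 + (1320 + 30*(9/5 - 4) + 13200 + 6*50*(9/5 - 4)) = 220 + (1320 + 30*(-11/5) + 13200 + 6*50*(-11/5)) = 220 + (1320 - 66 + 13200 - 660) = 220 + 13794 = 14014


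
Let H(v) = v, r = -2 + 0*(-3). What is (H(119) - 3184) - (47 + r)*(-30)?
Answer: -1715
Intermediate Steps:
r = -2 (r = -2 + 0 = -2)
(H(119) - 3184) - (47 + r)*(-30) = (119 - 3184) - (47 - 2)*(-30) = -3065 - 45*(-30) = -3065 - 1*(-1350) = -3065 + 1350 = -1715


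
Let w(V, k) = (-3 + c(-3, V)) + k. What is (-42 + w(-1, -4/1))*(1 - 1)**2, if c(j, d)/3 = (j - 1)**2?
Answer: 0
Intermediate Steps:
c(j, d) = 3*(-1 + j)**2 (c(j, d) = 3*(j - 1)**2 = 3*(-1 + j)**2)
w(V, k) = 45 + k (w(V, k) = (-3 + 3*(-1 - 3)**2) + k = (-3 + 3*(-4)**2) + k = (-3 + 3*16) + k = (-3 + 48) + k = 45 + k)
(-42 + w(-1, -4/1))*(1 - 1)**2 = (-42 + (45 - 4/1))*(1 - 1)**2 = (-42 + (45 - 4*1))*0**2 = (-42 + (45 - 4))*0 = (-42 + 41)*0 = -1*0 = 0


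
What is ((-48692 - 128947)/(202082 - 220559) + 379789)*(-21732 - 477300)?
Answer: -389108502028416/2053 ≈ -1.8953e+11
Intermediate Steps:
((-48692 - 128947)/(202082 - 220559) + 379789)*(-21732 - 477300) = (-177639/(-18477) + 379789)*(-499032) = (-177639*(-1/18477) + 379789)*(-499032) = (59213/6159 + 379789)*(-499032) = (2339179664/6159)*(-499032) = -389108502028416/2053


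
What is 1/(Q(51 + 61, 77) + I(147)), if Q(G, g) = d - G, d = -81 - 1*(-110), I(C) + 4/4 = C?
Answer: 1/63 ≈ 0.015873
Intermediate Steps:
I(C) = -1 + C
d = 29 (d = -81 + 110 = 29)
Q(G, g) = 29 - G
1/(Q(51 + 61, 77) + I(147)) = 1/((29 - (51 + 61)) + (-1 + 147)) = 1/((29 - 1*112) + 146) = 1/((29 - 112) + 146) = 1/(-83 + 146) = 1/63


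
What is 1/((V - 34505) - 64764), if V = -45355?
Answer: -1/144624 ≈ -6.9145e-6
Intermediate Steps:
1/((V - 34505) - 64764) = 1/((-45355 - 34505) - 64764) = 1/(-79860 - 64764) = 1/(-144624) = -1/144624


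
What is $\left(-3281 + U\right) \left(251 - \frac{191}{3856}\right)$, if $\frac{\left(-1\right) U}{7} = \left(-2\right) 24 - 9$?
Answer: $- \frac{1394405265}{1928} \approx -7.2324 \cdot 10^{5}$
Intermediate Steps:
$U = 399$ ($U = - 7 \left(\left(-2\right) 24 - 9\right) = - 7 \left(-48 - 9\right) = \left(-7\right) \left(-57\right) = 399$)
$\left(-3281 + U\right) \left(251 - \frac{191}{3856}\right) = \left(-3281 + 399\right) \left(251 - \frac{191}{3856}\right) = - 2882 \left(251 - \frac{191}{3856}\right) = \left(-2882\right) \frac{967665}{3856} = - \frac{1394405265}{1928}$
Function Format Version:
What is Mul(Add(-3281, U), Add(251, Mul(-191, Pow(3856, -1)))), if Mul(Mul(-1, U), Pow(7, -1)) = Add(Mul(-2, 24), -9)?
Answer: Rational(-1394405265, 1928) ≈ -7.2324e+5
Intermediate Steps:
U = 399 (U = Mul(-7, Add(Mul(-2, 24), -9)) = Mul(-7, Add(-48, -9)) = Mul(-7, -57) = 399)
Mul(Add(-3281, U), Add(251, Mul(-191, Pow(3856, -1)))) = Mul(Add(-3281, 399), Add(251, Mul(-191, Pow(3856, -1)))) = Mul(-2882, Add(251, Mul(-191, Rational(1, 3856)))) = Mul(-2882, Add(251, Rational(-191, 3856))) = Mul(-2882, Rational(967665, 3856)) = Rational(-1394405265, 1928)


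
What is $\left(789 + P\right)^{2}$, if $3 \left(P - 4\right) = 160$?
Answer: $\frac{6446521}{9} \approx 7.1628 \cdot 10^{5}$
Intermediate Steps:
$P = \frac{172}{3}$ ($P = 4 + \frac{1}{3} \cdot 160 = 4 + \frac{160}{3} = \frac{172}{3} \approx 57.333$)
$\left(789 + P\right)^{2} = \left(789 + \frac{172}{3}\right)^{2} = \left(\frac{2539}{3}\right)^{2} = \frac{6446521}{9}$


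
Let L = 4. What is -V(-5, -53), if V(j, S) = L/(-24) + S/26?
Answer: 86/39 ≈ 2.2051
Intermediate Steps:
V(j, S) = -1/6 + S/26 (V(j, S) = 4/(-24) + S/26 = 4*(-1/24) + S*(1/26) = -1/6 + S/26)
-V(-5, -53) = -(-1/6 + (1/26)*(-53)) = -(-1/6 - 53/26) = -1*(-86/39) = 86/39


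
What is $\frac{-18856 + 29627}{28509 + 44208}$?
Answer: $\frac{10771}{72717} \approx 0.14812$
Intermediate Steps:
$\frac{-18856 + 29627}{28509 + 44208} = \frac{10771}{72717}$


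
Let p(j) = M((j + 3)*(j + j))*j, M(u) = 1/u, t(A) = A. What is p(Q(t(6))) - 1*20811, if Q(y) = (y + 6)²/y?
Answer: -1123793/54 ≈ -20811.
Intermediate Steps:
Q(y) = (6 + y)²/y
M(u) = 1/u
p(j) = 1/(2*(3 + j)) (p(j) = j/(((j + 3)*(j + j))) = j/(((3 + j)*(2*j))) = j/((2*j*(3 + j))) = (1/(2*j*(3 + j)))*j = 1/(2*(3 + j)))
p(Q(t(6))) - 1*20811 = 1/(2*(3 + (6 + 6)²/6)) - 1*20811 = 1/(2*(3 + (⅙)*12²)) - 20811 = 1/(2*(3 + (⅙)*144)) - 20811 = 1/(2*(3 + 24)) - 20811 = (½)/27 - 20811 = (½)*(1/27) - 20811 = 1/54 - 20811 = -1123793/54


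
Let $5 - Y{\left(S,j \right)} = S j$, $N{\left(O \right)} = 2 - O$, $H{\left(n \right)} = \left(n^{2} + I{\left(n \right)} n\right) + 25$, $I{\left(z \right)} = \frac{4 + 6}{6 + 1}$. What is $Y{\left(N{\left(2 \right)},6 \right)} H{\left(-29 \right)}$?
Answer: $\frac{28860}{7} \approx 4122.9$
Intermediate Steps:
$I{\left(z \right)} = \frac{10}{7}$
$H{\left(n \right)} = 25 + n^{2} + \frac{10 n}{7}$ ($H{\left(n \right)} = \left(n^{2} + \frac{10 n}{7}\right) + 25 = 25 + n^{2} + \frac{10 n}{7}$)
$Y{\left(S,j \right)} = 5 - S j$
$Y{\left(N{\left(2 \right)},6 \right)} H{\left(-29 \right)} = \left(5 - \left(2 - 2\right) 6\right) \left(25 + \left(-29\right)^{2} + \frac{10}{7} \left(-29\right)\right) = \left(5 - \left(2 - 2\right) 6\right) \left(25 + 841 - \frac{290}{7}\right) = \left(5 - 0 \cdot 6\right) \frac{5772}{7} = \left(5 + 0\right) \frac{5772}{7} = 5 \cdot \frac{5772}{7} = \frac{28860}{7}$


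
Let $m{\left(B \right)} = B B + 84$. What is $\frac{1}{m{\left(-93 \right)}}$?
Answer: $\frac{1}{8733} \approx 0.00011451$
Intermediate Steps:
$m{\left(B \right)} = 84 + B^{2}$ ($m{\left(B \right)} = B^{2} + 84 = 84 + B^{2}$)
$\frac{1}{m{\left(-93 \right)}} = \frac{1}{84 + \left(-93\right)^{2}} = \frac{1}{84 + 8649} = \frac{1}{8733}$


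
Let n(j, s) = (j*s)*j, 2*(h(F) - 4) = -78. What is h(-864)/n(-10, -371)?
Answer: 1/1060 ≈ 0.00094340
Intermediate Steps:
h(F) = -35 (h(F) = 4 + (½)*(-78) = 4 - 39 = -35)
n(j, s) = s*j²
h(-864)/n(-10, -371) = -35/((-371*(-10)²)) = -35/((-371*100)) = -35/(-37100) = -35*(-1/37100) = 1/1060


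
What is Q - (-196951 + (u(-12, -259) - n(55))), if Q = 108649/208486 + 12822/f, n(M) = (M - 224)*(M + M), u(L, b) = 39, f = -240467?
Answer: 8940019129481355/50134002962 ≈ 1.7832e+5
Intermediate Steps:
n(M) = 2*M*(-224 + M) (n(M) = (-224 + M)*(2*M) = 2*M*(-224 + M))
Q = 23453291591/50134002962 (Q = 108649/208486 + 12822/(-240467) = 108649*(1/208486) + 12822*(-1/240467) = 108649/208486 - 12822/240467 = 23453291591/50134002962 ≈ 0.46781)
Q - (-196951 + (u(-12, -259) - n(55))) = 23453291591/50134002962 - (-196951 + (39 - 2*55*(-224 + 55))) = 23453291591/50134002962 - (-196951 + (39 - 2*55*(-169))) = 23453291591/50134002962 - (-196951 + (39 - 1*(-18590))) = 23453291591/50134002962 - (-196951 + (39 + 18590)) = 23453291591/50134002962 - (-196951 + 18629) = 23453291591/50134002962 - 1*(-178322) = 23453291591/50134002962 + 178322 = 8940019129481355/50134002962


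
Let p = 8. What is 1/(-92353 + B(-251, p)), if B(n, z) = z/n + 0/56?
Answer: -251/23180611 ≈ -1.0828e-5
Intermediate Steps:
B(n, z) = z/n (B(n, z) = z/n + 0*(1/56) = z/n + 0 = z/n)
1/(-92353 + B(-251, p)) = 1/(-92353 + 8/(-251)) = 1/(-92353 + 8*(-1/251)) = 1/(-92353 - 8/251) = 1/(-23180611/251) = -251/23180611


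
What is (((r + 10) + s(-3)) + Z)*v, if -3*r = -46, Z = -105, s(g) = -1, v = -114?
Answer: 9196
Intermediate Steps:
r = 46/3 (r = -1/3*(-46) = 46/3 ≈ 15.333)
(((r + 10) + s(-3)) + Z)*v = (((46/3 + 10) - 1) - 105)*(-114) = ((76/3 - 1) - 105)*(-114) = (73/3 - 105)*(-114) = -242/3*(-114) = 9196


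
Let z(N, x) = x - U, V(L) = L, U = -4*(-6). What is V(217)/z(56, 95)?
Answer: 217/71 ≈ 3.0563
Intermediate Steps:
U = 24
z(N, x) = -24 + x (z(N, x) = x - 1*24 = x - 24 = -24 + x)
V(217)/z(56, 95) = 217/(-24 + 95) = 217/71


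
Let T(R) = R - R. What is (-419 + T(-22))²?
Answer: 175561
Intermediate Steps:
T(R) = 0
(-419 + T(-22))² = (-419 + 0)² = (-419)² = 175561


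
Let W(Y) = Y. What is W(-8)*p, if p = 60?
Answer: -480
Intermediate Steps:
W(-8)*p = -8*60 = -480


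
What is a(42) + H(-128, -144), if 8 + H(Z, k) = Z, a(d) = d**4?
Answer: 3111560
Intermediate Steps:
H(Z, k) = -8 + Z
a(42) + H(-128, -144) = 42**4 + (-8 - 128) = 3111696 - 136 = 3111560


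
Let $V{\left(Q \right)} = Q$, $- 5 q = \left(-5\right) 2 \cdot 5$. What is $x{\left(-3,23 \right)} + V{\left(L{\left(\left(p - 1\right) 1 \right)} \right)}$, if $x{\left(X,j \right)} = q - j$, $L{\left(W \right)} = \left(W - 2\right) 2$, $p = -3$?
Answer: $-25$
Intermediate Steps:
$L{\left(W \right)} = -4 + 2 W$ ($L{\left(W \right)} = \left(-2 + W\right) 2 = -4 + 2 W$)
$q = 10$ ($q = - \frac{\left(-5\right) 2 \cdot 5}{5} = - \frac{\left(-10\right) 5}{5} = \left(- \frac{1}{5}\right) \left(-50\right) = 10$)
$x{\left(X,j \right)} = 10 - j$
$x{\left(-3,23 \right)} + V{\left(L{\left(\left(p - 1\right) 1 \right)} \right)} = \left(10 - 23\right) + \left(-4 + 2 \left(-3 - 1\right) 1\right) = \left(10 - 23\right) + \left(-4 + 2 \left(\left(-4\right) 1\right)\right) = -13 + \left(-4 + 2 \left(-4\right)\right) = -13 - 12 = -25$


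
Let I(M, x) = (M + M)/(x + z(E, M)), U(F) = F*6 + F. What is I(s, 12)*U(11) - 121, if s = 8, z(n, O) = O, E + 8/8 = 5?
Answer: -297/5 ≈ -59.400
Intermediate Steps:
E = 4 (E = -1 + 5 = 4)
U(F) = 7*F (U(F) = 6*F + F = 7*F)
I(M, x) = 2*M/(M + x) (I(M, x) = (M + M)/(x + M) = (2*M)/(M + x) = 2*M/(M + x))
I(s, 12)*U(11) - 121 = (2*8/(8 + 12))*(7*11) - 121 = (2*8/20)*77 - 121 = (2*8*(1/20))*77 - 121 = (4/5)*77 - 121 = 308/5 - 121 = -297/5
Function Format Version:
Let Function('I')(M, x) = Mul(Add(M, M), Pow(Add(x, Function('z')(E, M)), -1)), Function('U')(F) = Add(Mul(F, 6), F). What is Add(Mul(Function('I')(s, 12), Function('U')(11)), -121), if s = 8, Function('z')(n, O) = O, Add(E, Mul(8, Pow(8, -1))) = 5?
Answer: Rational(-297, 5) ≈ -59.400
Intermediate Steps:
E = 4 (E = Add(-1, 5) = 4)
Function('U')(F) = Mul(7, F) (Function('U')(F) = Add(Mul(6, F), F) = Mul(7, F))
Function('I')(M, x) = Mul(2, M, Pow(Add(M, x), -1)) (Function('I')(M, x) = Mul(Add(M, M), Pow(Add(x, M), -1)) = Mul(Mul(2, M), Pow(Add(M, x), -1)) = Mul(2, M, Pow(Add(M, x), -1)))
Add(Mul(Function('I')(s, 12), Function('U')(11)), -121) = Add(Mul(Mul(2, 8, Pow(Add(8, 12), -1)), Mul(7, 11)), -121) = Add(Mul(Mul(2, 8, Pow(20, -1)), 77), -121) = Add(Mul(Mul(2, 8, Rational(1, 20)), 77), -121) = Add(Mul(Rational(4, 5), 77), -121) = Add(Rational(308, 5), -121) = Rational(-297, 5)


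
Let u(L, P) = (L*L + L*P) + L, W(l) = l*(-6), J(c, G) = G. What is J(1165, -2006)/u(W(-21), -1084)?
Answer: 1003/60291 ≈ 0.016636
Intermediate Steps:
W(l) = -6*l
u(L, P) = L + L² + L*P (u(L, P) = (L² + L*P) + L = L + L² + L*P)
J(1165, -2006)/u(W(-21), -1084) = -2006*1/(126*(1 - 6*(-21) - 1084)) = -2006*1/(126*(1 + 126 - 1084)) = -2006/(126*(-957)) = -2006/(-120582) = -2006*(-1/120582) = 1003/60291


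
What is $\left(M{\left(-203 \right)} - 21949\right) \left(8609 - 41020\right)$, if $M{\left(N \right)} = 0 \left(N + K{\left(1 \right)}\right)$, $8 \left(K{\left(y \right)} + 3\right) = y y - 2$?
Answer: $711389039$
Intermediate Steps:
$K{\left(y \right)} = - \frac{13}{4} + \frac{y^{2}}{8}$ ($K{\left(y \right)} = -3 + \frac{y y - 2}{8} = -3 + \frac{y^{2} - 2}{8} = -3 + \frac{-2 + y^{2}}{8} = -3 + \left(- \frac{1}{4} + \frac{y^{2}}{8}\right) = - \frac{13}{4} + \frac{y^{2}}{8}$)
$M{\left(N \right)} = 0$ ($M{\left(N \right)} = 0 \left(N - \left(\frac{13}{4} - \frac{1^{2}}{8}\right)\right) = 0 \left(N + \left(- \frac{13}{4} + \frac{1}{8} \cdot 1\right)\right) = 0 \left(N + \left(- \frac{13}{4} + \frac{1}{8}\right)\right) = 0 \left(N - \frac{25}{8}\right) = 0 \left(- \frac{25}{8} + N\right) = 0$)
$\left(M{\left(-203 \right)} - 21949\right) \left(8609 - 41020\right) = \left(0 - 21949\right) \left(8609 - 41020\right) = \left(-21949\right) \left(-32411\right) = 711389039$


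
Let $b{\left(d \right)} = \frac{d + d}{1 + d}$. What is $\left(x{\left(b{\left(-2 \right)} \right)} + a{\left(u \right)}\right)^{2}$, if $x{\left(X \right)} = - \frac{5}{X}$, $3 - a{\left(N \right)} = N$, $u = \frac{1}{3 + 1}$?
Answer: $\frac{9}{4} \approx 2.25$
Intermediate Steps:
$u = \frac{1}{4} \approx 0.25$
$a{\left(N \right)} = 3 - N$
$b{\left(d \right)} = \frac{2 d}{1 + d}$
$\left(x{\left(b{\left(-2 \right)} \right)} + a{\left(u \right)}\right)^{2} = \left(- \frac{5}{2 \left(-2\right) \frac{1}{1 - 2}} + \left(3 - \frac{1}{4}\right)\right)^{2} = \left(- \frac{5}{2 \left(-2\right) \frac{1}{-1}} + \left(3 - \frac{1}{4}\right)\right)^{2} = \left(- \frac{5}{2 \left(-2\right) \left(-1\right)} + \frac{11}{4}\right)^{2} = \left(- \frac{5}{4} + \frac{11}{4}\right)^{2} = \left(\frac{3}{2}\right)^{2} = \frac{9}{4}$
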